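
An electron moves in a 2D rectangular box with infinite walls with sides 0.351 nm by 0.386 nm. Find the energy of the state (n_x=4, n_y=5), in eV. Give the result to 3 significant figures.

E = 112 eV

For a 2D rectangular well E = (h²/8m_e)·Σ n_i²/L_i² = (6.626×10^-34)²/(8·9.109×10^-31) · [4²/(0.351 nm)² + 5²/(0.386 nm)²].
Evaluating gives E = 1.793×10^-17 J = 112 eV.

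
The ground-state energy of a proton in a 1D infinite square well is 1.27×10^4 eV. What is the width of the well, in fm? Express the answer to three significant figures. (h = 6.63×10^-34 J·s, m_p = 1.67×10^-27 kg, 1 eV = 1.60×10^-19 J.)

L = 127 fm

From E_n = n²h²/(8m_pL²), L = n·h/√(8m_pE_n).
E_1 = 1.27×10^4 eV = 2.032×10^-15 J, so L = 1·6.63×10^-34/√(8·1.67×10^-27·2.032×10^-15) = 1.27×10^-13 m = 127 fm.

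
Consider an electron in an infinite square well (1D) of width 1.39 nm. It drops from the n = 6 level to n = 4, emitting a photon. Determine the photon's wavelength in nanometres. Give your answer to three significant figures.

λ = 319 nm

E_1 = h²/(8m_eL²) = 3.118×10^-20 J, so ΔE = (6² − 4²)E_1 = 6.236×10^-19 J.
λ = hc/ΔE = (6.626×10^-34·2.998×10^8)/6.236×10^-19 = 3.19×10^-7 m = 319 nm.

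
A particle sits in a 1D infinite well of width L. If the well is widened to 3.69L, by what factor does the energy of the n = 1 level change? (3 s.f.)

0.0734

E_n ∝ 1/L², so the energy scales by 1/3.69² = 0.0734.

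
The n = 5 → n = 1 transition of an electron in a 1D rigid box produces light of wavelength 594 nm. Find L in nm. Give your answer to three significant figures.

The photon carries ΔE = hc/λ = 6.626×10^-34·2.998×10^8/5.94×10^-7 m = 3.344×10^-19 J.
Since ΔE = (5² − 1²)E_1, E_1 = 1.393×10^-20 J, and L = h/√(8m_eE_1) = 2.08×10^-9 m = 2.08 nm.

L = 2.08 nm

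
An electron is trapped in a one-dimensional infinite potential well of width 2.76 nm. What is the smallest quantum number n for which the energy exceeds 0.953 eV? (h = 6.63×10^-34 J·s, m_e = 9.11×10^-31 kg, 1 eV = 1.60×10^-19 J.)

E_1 = h²/(8m_eL²) = 7.918×10^-21 J = 0.04949 eV.
Need n² > 0.953/0.04949 = 19.26, i.e. n > 4.389.
The smallest integer satisfying this is n = 5.

n = 5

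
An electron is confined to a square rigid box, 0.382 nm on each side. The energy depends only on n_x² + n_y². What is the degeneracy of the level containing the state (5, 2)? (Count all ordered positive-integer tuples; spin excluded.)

degeneracy = 2

The level has n_x² + n_y² = 29. The ordered positive-integer solutions are (2, 5), (5, 2).
That gives 2 states.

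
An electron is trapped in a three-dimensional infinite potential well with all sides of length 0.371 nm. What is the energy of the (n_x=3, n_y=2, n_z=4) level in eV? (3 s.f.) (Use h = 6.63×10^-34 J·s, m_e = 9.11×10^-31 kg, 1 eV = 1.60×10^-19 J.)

For a 3D rectangular well E = (h²/8m_e)·Σ n_i²/L_i² = (6.63×10^-34)²/(8·9.11×10^-31) · [3²/(0.371 nm)² + 2²/(0.371 nm)² + 4²/(0.371 nm)²].
Evaluating gives E = 1.271×10^-17 J = 79.4 eV.

E = 79.4 eV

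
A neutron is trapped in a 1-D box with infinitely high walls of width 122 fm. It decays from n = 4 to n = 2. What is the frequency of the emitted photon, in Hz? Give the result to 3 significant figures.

E_1 = h²/(8m_nL²) = 2.201×10^-15 J and ΔE = (4² − 2²)E_1 = 2.641×10^-14 J.
f = ΔE/h = 2.641×10^-14/6.626×10^-34 = 3.99×10^19 Hz.

f = 3.99×10^19 Hz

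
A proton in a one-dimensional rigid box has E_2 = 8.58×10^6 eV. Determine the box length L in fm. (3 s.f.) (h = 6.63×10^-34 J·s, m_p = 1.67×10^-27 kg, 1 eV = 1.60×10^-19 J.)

From E_n = n²h²/(8m_pL²), L = n·h/√(8m_pE_n).
E_2 = 8.58×10^6 eV = 1.373×10^-12 J, so L = 2·6.63×10^-34/√(8·1.67×10^-27·1.373×10^-12) = 9.79×10^-15 m = 9.79 fm.

L = 9.79 fm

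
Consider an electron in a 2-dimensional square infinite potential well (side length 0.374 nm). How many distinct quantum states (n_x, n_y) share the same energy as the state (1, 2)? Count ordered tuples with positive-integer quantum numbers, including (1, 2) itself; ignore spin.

degeneracy = 2

The level has n_x² + n_y² = 5. The ordered positive-integer solutions are (1, 2), (2, 1).
That gives 2 states.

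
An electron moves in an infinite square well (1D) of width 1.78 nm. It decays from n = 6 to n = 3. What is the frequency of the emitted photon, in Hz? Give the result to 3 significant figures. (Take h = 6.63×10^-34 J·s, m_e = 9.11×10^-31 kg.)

f = 7.75×10^14 Hz

E_1 = h²/(8m_eL²) = 1.904×10^-20 J and ΔE = (6² − 3²)E_1 = 5.141×10^-19 J.
f = ΔE/h = 5.141×10^-19/6.63×10^-34 = 7.75×10^14 Hz.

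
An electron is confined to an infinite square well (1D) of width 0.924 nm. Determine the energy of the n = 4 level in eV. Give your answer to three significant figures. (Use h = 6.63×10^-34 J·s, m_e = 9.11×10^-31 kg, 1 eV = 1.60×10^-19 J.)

For an infinite well E_n = n²h²/(8m_eL²), so E_1 = h²/(8m_eL²) = (6.63×10^-34)²/(8·9.11×10^-31·(9.24×10^-10 m)²) = 7.064×10^-20 J.
Then E_4 = 4²·E_1 = 16·7.064×10^-20 J = 1.130×10^-18 J.
Converting, E_4 = 1.130×10^-18 J / (1.60×10^-19 J/eV) = 7.06 eV.

E_4 = 7.06 eV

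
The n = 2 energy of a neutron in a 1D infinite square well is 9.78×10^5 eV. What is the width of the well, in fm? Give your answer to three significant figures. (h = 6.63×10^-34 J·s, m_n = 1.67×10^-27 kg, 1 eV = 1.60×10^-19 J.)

L = 29.0 fm

From E_n = n²h²/(8m_nL²), L = n·h/√(8m_nE_n).
E_2 = 9.78×10^5 eV = 1.565×10^-13 J, so L = 2·6.63×10^-34/√(8·1.67×10^-27·1.565×10^-13) = 2.90×10^-14 m = 29.0 fm.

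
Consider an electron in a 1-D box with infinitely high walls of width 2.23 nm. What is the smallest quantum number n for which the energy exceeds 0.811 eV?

n = 4

E_1 = h²/(8m_eL²) = 1.212×10^-20 J = 0.07566 eV.
Need n² > 0.811/0.07566 = 10.72, i.e. n > 3.274.
The smallest integer satisfying this is n = 4.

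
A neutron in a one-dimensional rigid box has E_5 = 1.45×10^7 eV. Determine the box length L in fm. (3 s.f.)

From E_n = n²h²/(8m_nL²), L = n·h/√(8m_nE_n).
E_5 = 1.45×10^7 eV = 2.323×10^-12 J, so L = 5·6.626×10^-34/√(8·1.675×10^-27·2.323×10^-12) = 1.88×10^-14 m = 18.8 fm.

L = 18.8 fm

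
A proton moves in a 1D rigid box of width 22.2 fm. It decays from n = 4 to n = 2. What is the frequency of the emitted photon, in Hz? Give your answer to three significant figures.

E_1 = h²/(8m_pL²) = 6.656×10^-14 J and ΔE = (4² − 2²)E_1 = 7.987×10^-13 J.
f = ΔE/h = 7.987×10^-13/6.626×10^-34 = 1.21×10^21 Hz.

f = 1.21×10^21 Hz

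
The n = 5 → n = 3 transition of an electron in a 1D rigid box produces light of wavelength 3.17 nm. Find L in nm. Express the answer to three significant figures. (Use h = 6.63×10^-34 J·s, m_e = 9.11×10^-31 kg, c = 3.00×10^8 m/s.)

The photon carries ΔE = hc/λ = 6.63×10^-34·3.00×10^8/3.17×10^-9 m = 6.274×10^-17 J.
Since ΔE = (5² − 3²)E_1, E_1 = 3.921×10^-18 J, and L = h/√(8m_eE_1) = 1.24×10^-10 m = 0.124 nm.

L = 0.124 nm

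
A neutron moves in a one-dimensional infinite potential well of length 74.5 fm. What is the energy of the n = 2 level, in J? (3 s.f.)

For an infinite well E_n = n²h²/(8m_nL²), so E_1 = h²/(8m_nL²) = (6.626×10^-34)²/(8·1.675×10^-27·(7.45×10^-14 m)²) = 5.903×10^-15 J.
Then E_2 = 2²·E_1 = 4·5.903×10^-15 J = 2.36×10^-14 J.

E_2 = 2.36×10^-14 J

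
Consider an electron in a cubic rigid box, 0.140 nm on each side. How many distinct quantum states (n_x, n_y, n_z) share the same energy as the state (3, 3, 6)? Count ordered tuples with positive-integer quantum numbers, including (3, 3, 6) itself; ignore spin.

The level has n_x² + n_y² + n_z² = 54. The ordered positive-integer solutions are (1, 2, 7), (1, 7, 2), (2, 1, 7), (2, 5, 5), (2, 7, 1), (3, 3, 6), (3, 6, 3), (5, 2, 5), (5, 5, 2), (6, 3, 3), (7, 1, 2), (7, 2, 1).
That gives 12 states.

degeneracy = 12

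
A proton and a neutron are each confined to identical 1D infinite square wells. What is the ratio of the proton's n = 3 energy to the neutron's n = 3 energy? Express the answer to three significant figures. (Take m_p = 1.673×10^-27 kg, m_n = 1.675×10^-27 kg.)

E_n ∝ 1/m at fixed n and L, so the ratio is m_n/m_p = 1.675×10^-27/1.673×10^-27 = 1.00.

1.00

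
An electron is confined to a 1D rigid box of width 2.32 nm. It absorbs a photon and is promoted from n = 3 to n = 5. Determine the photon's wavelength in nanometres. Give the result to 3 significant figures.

E_1 = h²/(8m_eL²) = 1.119×10^-20 J, so ΔE = (5² − 3²)E_1 = 1.790×10^-19 J.
λ = hc/ΔE = (6.626×10^-34·2.998×10^8)/1.790×10^-19 = 1.11×10^-6 m = 1.11×10^3 nm.

λ = 1.11×10^3 nm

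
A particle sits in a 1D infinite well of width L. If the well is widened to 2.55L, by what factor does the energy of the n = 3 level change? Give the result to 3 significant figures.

E_n ∝ 1/L², so the energy scales by 1/2.55² = 0.154.

0.154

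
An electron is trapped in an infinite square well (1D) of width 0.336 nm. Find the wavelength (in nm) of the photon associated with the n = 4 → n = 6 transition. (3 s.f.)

λ = 18.6 nm

E_1 = h²/(8m_eL²) = 5.337×10^-19 J, so ΔE = (6² − 4²)E_1 = 1.067×10^-17 J.
λ = hc/ΔE = (6.626×10^-34·2.998×10^8)/1.067×10^-17 = 1.86×10^-8 m = 18.6 nm.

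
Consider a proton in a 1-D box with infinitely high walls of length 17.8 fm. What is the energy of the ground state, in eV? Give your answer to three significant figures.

E_1 = 6.46×10^5 eV

For an infinite well E_n = n²h²/(8m_pL²), so E_1 = h²/(8m_pL²) = (6.626×10^-34)²/(8·1.673×10^-27·(1.78×10^-14 m)²) = 1.035×10^-13 J.
Converting, E_1 = 1.035×10^-13 J / (1.602×10^-19 J/eV) = 6.46×10^5 eV.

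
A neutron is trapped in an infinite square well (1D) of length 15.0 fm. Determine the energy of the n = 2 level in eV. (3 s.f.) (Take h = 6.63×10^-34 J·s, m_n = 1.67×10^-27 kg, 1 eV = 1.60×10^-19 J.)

E_2 = 3.66×10^6 eV

For an infinite well E_n = n²h²/(8m_nL²), so E_1 = h²/(8m_nL²) = (6.63×10^-34)²/(8·1.67×10^-27·(1.50×10^-14 m)²) = 1.462×10^-13 J.
Then E_2 = 2²·E_1 = 4·1.462×10^-13 J = 5.848×10^-13 J.
Converting, E_2 = 5.848×10^-13 J / (1.60×10^-19 J/eV) = 3.66×10^6 eV.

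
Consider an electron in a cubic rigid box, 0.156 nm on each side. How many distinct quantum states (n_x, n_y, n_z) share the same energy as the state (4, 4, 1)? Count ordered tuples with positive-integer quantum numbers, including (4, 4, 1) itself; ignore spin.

The level has n_x² + n_y² + n_z² = 33. The ordered positive-integer solutions are (1, 4, 4), (2, 2, 5), (2, 5, 2), (4, 1, 4), (4, 4, 1), (5, 2, 2).
That gives 6 states.

degeneracy = 6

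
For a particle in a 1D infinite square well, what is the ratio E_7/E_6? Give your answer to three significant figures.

1.36

E_n ∝ n², so E_7/E_6 = 7²/6² = 49/36 = 1.36.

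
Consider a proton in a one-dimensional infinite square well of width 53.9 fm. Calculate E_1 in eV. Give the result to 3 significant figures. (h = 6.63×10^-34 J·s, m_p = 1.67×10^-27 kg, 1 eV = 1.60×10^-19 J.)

E_1 = 7.08×10^4 eV

For an infinite well E_n = n²h²/(8m_pL²), so E_1 = h²/(8m_pL²) = (6.63×10^-34)²/(8·1.67×10^-27·(5.39×10^-14 m)²) = 1.133×10^-14 J.
Converting, E_1 = 1.133×10^-14 J / (1.60×10^-19 J/eV) = 7.08×10^4 eV.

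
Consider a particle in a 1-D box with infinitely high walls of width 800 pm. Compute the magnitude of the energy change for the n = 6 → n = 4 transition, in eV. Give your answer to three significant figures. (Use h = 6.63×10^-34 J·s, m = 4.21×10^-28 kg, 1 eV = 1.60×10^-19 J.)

E_1 = h²/(8mL²) = 2.039×10^-22 J.
|ΔE| = |6² − 4²|·E_1 = 20·2.039×10^-22 J = 4.078×10^-21 J = 0.0255 eV.

|ΔE| = 0.0255 eV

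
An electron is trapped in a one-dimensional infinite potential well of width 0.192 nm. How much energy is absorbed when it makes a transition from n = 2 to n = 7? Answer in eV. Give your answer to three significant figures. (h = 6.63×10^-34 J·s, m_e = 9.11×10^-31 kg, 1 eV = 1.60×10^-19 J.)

E_1 = h²/(8m_eL²) = 1.636×10^-18 J.
|ΔE| = |2² − 7²|·E_1 = 45·1.636×10^-18 J = 7.362×10^-17 J = 460 eV.

|ΔE| = 460 eV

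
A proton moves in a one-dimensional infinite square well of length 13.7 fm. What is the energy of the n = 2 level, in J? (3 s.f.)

For an infinite well E_n = n²h²/(8m_pL²), so E_1 = h²/(8m_pL²) = (6.626×10^-34)²/(8·1.673×10^-27·(1.37×10^-14 m)²) = 1.748×10^-13 J.
Then E_2 = 2²·E_1 = 4·1.748×10^-13 J = 6.99×10^-13 J.

E_2 = 6.99×10^-13 J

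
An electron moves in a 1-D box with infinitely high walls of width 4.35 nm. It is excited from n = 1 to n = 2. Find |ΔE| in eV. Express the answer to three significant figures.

E_1 = h²/(8m_eL²) = 3.184×10^-21 J.
|ΔE| = |1² − 2²|·E_1 = 3·3.184×10^-21 J = 9.552×10^-21 J = 0.0596 eV.

|ΔE| = 0.0596 eV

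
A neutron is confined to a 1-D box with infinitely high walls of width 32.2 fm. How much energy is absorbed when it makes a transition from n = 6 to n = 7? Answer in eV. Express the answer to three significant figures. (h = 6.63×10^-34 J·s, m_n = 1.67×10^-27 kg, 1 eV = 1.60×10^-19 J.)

E_1 = h²/(8m_nL²) = 3.173×10^-14 J.
|ΔE| = |6² − 7²|·E_1 = 13·3.173×10^-14 J = 4.125×10^-13 J = 2.58×10^6 eV.

|ΔE| = 2.58×10^6 eV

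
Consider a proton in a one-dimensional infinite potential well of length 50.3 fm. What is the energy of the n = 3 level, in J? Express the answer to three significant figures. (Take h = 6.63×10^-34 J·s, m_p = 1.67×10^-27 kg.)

For an infinite well E_n = n²h²/(8m_pL²), so E_1 = h²/(8m_pL²) = (6.63×10^-34)²/(8·1.67×10^-27·(5.03×10^-14 m)²) = 1.300×10^-14 J.
Then E_3 = 3²·E_1 = 9·1.300×10^-14 J = 1.17×10^-13 J.

E_3 = 1.17×10^-13 J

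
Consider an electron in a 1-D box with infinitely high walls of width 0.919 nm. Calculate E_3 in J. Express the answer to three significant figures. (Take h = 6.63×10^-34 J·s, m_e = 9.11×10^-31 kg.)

For an infinite well E_n = n²h²/(8m_eL²), so E_1 = h²/(8m_eL²) = (6.63×10^-34)²/(8·9.11×10^-31·(9.19×10^-10 m)²) = 7.141×10^-20 J.
Then E_3 = 3²·E_1 = 9·7.141×10^-20 J = 6.43×10^-19 J.

E_3 = 6.43×10^-19 J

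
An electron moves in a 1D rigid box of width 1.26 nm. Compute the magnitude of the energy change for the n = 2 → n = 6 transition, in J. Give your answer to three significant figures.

|ΔE| = 1.21×10^-18 J

E_1 = h²/(8m_eL²) = 3.795×10^-20 J.
|ΔE| = |2² − 6²|·E_1 = 32·3.795×10^-20 J = 1.21×10^-18 J.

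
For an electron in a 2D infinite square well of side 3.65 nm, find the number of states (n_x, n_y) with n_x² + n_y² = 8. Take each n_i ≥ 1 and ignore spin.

degeneracy = 1

The level has n_x² + n_y² = 8. The ordered positive-integer solutions are (2, 2).
That gives 1 state.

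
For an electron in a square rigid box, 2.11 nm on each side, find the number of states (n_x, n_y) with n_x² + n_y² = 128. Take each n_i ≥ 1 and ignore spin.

degeneracy = 1

The level has n_x² + n_y² = 128. The ordered positive-integer solutions are (8, 8).
That gives 1 state.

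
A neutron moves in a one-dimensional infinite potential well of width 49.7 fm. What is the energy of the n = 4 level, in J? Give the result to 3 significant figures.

For an infinite well E_n = n²h²/(8m_nL²), so E_1 = h²/(8m_nL²) = (6.626×10^-34)²/(8·1.675×10^-27·(4.97×10^-14 m)²) = 1.326×10^-14 J.
Then E_4 = 4²·E_1 = 16·1.326×10^-14 J = 2.12×10^-13 J.

E_4 = 2.12×10^-13 J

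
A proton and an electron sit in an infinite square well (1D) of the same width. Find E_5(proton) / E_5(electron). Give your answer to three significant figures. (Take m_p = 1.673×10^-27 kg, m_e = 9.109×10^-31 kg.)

E_n ∝ 1/m at fixed n and L, so the ratio is m_e/m_p = 9.109×10^-31/1.673×10^-27 = 5.44×10^-4.

5.44×10^-4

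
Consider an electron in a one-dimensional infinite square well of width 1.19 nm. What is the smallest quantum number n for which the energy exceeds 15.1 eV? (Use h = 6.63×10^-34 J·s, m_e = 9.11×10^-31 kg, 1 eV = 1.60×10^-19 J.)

E_1 = h²/(8m_eL²) = 4.259×10^-20 J = 0.2662 eV.
Need n² > 15.1/0.2662 = 56.72, i.e. n > 7.531.
The smallest integer satisfying this is n = 8.

n = 8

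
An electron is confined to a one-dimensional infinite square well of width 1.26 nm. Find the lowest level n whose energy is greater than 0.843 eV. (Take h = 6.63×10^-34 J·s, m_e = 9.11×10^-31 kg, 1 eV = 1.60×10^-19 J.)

n = 2

E_1 = h²/(8m_eL²) = 3.799×10^-20 J = 0.2374 eV.
Need n² > 0.843/0.2374 = 3.551, i.e. n > 1.884.
The smallest integer satisfying this is n = 2.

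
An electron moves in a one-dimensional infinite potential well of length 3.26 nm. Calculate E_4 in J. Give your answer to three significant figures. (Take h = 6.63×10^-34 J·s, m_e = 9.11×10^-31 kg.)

For an infinite well E_n = n²h²/(8m_eL²), so E_1 = h²/(8m_eL²) = (6.63×10^-34)²/(8·9.11×10^-31·(3.26×10^-9 m)²) = 5.675×10^-21 J.
Then E_4 = 4²·E_1 = 16·5.675×10^-21 J = 9.08×10^-20 J.

E_4 = 9.08×10^-20 J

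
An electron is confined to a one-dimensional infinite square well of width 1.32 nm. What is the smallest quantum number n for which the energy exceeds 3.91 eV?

n = 5

E_1 = h²/(8m_eL²) = 3.458×10^-20 J = 0.2159 eV.
Need n² > 3.91/0.2159 = 18.11, i.e. n > 4.256.
The smallest integer satisfying this is n = 5.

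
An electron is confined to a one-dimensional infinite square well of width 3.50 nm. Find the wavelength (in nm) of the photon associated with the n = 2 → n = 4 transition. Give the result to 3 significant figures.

λ = 3.37×10^3 nm

E_1 = h²/(8m_eL²) = 4.918×10^-21 J, so ΔE = (4² − 2²)E_1 = 5.902×10^-20 J.
λ = hc/ΔE = (6.626×10^-34·2.998×10^8)/5.902×10^-20 = 3.37×10^-6 m = 3.37×10^3 nm.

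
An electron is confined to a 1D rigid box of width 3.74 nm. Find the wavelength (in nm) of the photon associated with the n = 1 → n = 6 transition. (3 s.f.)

E_1 = h²/(8m_eL²) = 4.307×10^-21 J, so ΔE = (6² − 1²)E_1 = 1.507×10^-19 J.
λ = hc/ΔE = (6.626×10^-34·2.998×10^8)/1.507×10^-19 = 1.32×10^-6 m = 1.32×10^3 nm.

λ = 1.32×10^3 nm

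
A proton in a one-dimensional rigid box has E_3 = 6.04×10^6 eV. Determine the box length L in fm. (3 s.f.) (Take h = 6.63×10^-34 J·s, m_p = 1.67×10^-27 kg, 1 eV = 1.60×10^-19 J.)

L = 17.5 fm

From E_n = n²h²/(8m_pL²), L = n·h/√(8m_pE_n).
E_3 = 6.04×10^6 eV = 9.664×10^-13 J, so L = 3·6.63×10^-34/√(8·1.67×10^-27·9.664×10^-13) = 1.75×10^-14 m = 17.5 fm.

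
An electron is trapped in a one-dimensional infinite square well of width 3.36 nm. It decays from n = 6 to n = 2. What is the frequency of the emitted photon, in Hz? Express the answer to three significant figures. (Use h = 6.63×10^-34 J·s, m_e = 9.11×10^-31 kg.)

E_1 = h²/(8m_eL²) = 5.342×10^-21 J and ΔE = (6² − 2²)E_1 = 1.709×10^-19 J.
f = ΔE/h = 1.709×10^-19/6.63×10^-34 = 2.58×10^14 Hz.

f = 2.58×10^14 Hz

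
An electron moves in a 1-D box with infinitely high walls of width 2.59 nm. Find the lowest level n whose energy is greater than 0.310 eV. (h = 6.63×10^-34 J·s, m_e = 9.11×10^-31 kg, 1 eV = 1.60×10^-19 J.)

E_1 = h²/(8m_eL²) = 8.991×10^-21 J = 0.05619 eV.
Need n² > 0.310/0.05619 = 5.517, i.e. n > 2.349.
The smallest integer satisfying this is n = 3.

n = 3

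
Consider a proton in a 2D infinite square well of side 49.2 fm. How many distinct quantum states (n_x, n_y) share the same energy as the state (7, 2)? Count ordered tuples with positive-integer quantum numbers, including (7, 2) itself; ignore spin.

The level has n_x² + n_y² = 53. The ordered positive-integer solutions are (2, 7), (7, 2).
That gives 2 states.

degeneracy = 2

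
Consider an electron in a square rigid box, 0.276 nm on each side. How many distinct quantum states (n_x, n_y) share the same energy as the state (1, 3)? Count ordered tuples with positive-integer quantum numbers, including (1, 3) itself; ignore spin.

The level has n_x² + n_y² = 10. The ordered positive-integer solutions are (1, 3), (3, 1).
That gives 2 states.

degeneracy = 2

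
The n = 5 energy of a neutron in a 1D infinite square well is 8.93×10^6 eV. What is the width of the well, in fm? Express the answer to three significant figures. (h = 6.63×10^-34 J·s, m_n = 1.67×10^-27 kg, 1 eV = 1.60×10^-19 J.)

From E_n = n²h²/(8m_nL²), L = n·h/√(8m_nE_n).
E_5 = 8.93×10^6 eV = 1.429×10^-12 J, so L = 5·6.63×10^-34/√(8·1.67×10^-27·1.429×10^-12) = 2.40×10^-14 m = 24.0 fm.

L = 24.0 fm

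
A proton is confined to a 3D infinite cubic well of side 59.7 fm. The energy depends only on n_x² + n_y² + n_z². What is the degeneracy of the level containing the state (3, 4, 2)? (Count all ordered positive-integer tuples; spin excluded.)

degeneracy = 6

The level has n_x² + n_y² + n_z² = 29. The ordered positive-integer solutions are (2, 3, 4), (2, 4, 3), (3, 2, 4), (3, 4, 2), (4, 2, 3), (4, 3, 2).
That gives 6 states.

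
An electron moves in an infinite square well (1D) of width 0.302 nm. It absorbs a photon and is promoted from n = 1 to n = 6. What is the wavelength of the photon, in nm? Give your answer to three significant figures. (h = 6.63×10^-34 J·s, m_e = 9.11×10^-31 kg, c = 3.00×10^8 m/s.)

λ = 8.59 nm

E_1 = h²/(8m_eL²) = 6.613×10^-19 J, so ΔE = (6² − 1²)E_1 = 2.315×10^-17 J.
λ = hc/ΔE = (6.63×10^-34·3.00×10^8)/2.315×10^-17 = 8.59×10^-9 m = 8.59 nm.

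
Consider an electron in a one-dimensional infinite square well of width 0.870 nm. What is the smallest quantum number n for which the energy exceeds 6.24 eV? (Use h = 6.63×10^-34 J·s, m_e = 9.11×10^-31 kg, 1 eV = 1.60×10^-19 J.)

n = 4

E_1 = h²/(8m_eL²) = 7.969×10^-20 J = 0.4981 eV.
Need n² > 6.24/0.4981 = 12.53, i.e. n > 3.540.
The smallest integer satisfying this is n = 4.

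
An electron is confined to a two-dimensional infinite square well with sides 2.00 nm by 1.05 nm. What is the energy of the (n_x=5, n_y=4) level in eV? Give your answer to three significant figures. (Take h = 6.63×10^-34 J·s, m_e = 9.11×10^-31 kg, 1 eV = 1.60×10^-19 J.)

E = 7.83 eV

For a 2D rectangular well E = (h²/8m_e)·Σ n_i²/L_i² = (6.63×10^-34)²/(8·9.11×10^-31) · [5²/(2.00 nm)² + 4²/(1.05 nm)²].
Evaluating gives E = 1.252×10^-18 J = 7.83 eV.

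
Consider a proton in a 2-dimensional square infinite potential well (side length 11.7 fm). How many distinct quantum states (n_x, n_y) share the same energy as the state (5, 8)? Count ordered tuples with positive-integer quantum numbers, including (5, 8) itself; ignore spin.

The level has n_x² + n_y² = 89. The ordered positive-integer solutions are (5, 8), (8, 5).
That gives 2 states.

degeneracy = 2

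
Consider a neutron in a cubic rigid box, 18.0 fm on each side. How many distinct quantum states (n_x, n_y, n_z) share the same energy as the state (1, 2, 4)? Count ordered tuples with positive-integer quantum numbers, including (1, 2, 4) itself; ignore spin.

degeneracy = 6

The level has n_x² + n_y² + n_z² = 21. The ordered positive-integer solutions are (1, 2, 4), (1, 4, 2), (2, 1, 4), (2, 4, 1), (4, 1, 2), (4, 2, 1).
That gives 6 states.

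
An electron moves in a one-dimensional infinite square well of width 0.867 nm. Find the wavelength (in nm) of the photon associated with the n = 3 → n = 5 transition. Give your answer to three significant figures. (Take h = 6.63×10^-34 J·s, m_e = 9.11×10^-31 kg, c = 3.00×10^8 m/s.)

E_1 = h²/(8m_eL²) = 8.024×10^-20 J, so ΔE = (5² − 3²)E_1 = 1.284×10^-18 J.
λ = hc/ΔE = (6.63×10^-34·3.00×10^8)/1.284×10^-18 = 1.55×10^-7 m = 155 nm.

λ = 155 nm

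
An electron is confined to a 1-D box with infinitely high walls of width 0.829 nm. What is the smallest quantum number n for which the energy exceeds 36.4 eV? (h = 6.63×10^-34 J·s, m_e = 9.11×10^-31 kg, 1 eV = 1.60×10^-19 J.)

n = 9

E_1 = h²/(8m_eL²) = 8.776×10^-20 J = 0.5485 eV.
Need n² > 36.4/0.5485 = 66.36, i.e. n > 8.146.
The smallest integer satisfying this is n = 9.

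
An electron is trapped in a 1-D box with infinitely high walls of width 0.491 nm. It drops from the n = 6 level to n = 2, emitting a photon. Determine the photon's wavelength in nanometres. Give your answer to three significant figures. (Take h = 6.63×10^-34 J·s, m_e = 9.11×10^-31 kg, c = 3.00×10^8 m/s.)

E_1 = h²/(8m_eL²) = 2.502×10^-19 J, so ΔE = (6² − 2²)E_1 = 8.006×10^-18 J.
λ = hc/ΔE = (6.63×10^-34·3.00×10^8)/8.006×10^-18 = 2.48×10^-8 m = 24.8 nm.

λ = 24.8 nm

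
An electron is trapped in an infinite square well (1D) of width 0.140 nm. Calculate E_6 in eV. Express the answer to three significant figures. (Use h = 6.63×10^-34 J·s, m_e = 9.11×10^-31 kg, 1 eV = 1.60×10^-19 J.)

For an infinite well E_n = n²h²/(8m_eL²), so E_1 = h²/(8m_eL²) = (6.63×10^-34)²/(8·9.11×10^-31·(1.40×10^-10 m)²) = 3.077×10^-18 J.
Then E_6 = 6²·E_1 = 36·3.077×10^-18 J = 1.108×10^-16 J.
Converting, E_6 = 1.108×10^-16 J / (1.60×10^-19 J/eV) = 692 eV.

E_6 = 692 eV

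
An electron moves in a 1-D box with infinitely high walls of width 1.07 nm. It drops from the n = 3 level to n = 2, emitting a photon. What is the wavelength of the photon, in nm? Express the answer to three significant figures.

λ = 755 nm

E_1 = h²/(8m_eL²) = 5.262×10^-20 J, so ΔE = (3² − 2²)E_1 = 2.631×10^-19 J.
λ = hc/ΔE = (6.626×10^-34·2.998×10^8)/2.631×10^-19 = 7.55×10^-7 m = 755 nm.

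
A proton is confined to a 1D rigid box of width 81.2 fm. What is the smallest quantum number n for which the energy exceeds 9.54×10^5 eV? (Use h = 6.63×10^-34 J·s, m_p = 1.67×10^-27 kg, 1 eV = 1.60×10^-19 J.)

E_1 = h²/(8m_pL²) = 4.990×10^-15 J = 3.119×10^4 eV.
Need n² > 9.54×10^5/3.119×10^4 = 30.59, i.e. n > 5.531.
The smallest integer satisfying this is n = 6.

n = 6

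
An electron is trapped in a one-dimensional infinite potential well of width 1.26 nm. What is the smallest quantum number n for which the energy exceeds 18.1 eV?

n = 9

E_1 = h²/(8m_eL²) = 3.795×10^-20 J = 0.2369 eV.
Need n² > 18.1/0.2369 = 76.40, i.e. n > 8.741.
The smallest integer satisfying this is n = 9.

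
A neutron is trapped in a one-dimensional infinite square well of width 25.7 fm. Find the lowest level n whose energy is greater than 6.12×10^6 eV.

n = 5

E_1 = h²/(8m_nL²) = 4.961×10^-14 J = 3.097×10^5 eV.
Need n² > 6.12×10^6/3.097×10^5 = 19.76, i.e. n > 4.445.
The smallest integer satisfying this is n = 5.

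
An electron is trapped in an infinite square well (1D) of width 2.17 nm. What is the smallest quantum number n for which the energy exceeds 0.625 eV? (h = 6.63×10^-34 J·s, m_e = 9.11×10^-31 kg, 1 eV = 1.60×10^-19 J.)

n = 3

E_1 = h²/(8m_eL²) = 1.281×10^-20 J = 0.08006 eV.
Need n² > 0.625/0.08006 = 7.807, i.e. n > 2.794.
The smallest integer satisfying this is n = 3.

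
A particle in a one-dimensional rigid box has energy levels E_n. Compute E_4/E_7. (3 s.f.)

0.327

E_n ∝ n², so E_4/E_7 = 4²/7² = 16/49 = 0.327.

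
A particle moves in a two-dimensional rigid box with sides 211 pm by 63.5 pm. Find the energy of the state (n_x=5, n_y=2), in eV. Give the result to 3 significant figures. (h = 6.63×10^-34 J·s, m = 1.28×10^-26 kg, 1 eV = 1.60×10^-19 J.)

E = 0.0417 eV

For a 2D rectangular well E = (h²/8m)·Σ n_i²/L_i² = (6.63×10^-34)²/(8·1.28×10^-26) · [5²/(211 pm)² + 2²/(63.5 pm)²].
Evaluating gives E = 6.669×10^-21 J = 0.0417 eV.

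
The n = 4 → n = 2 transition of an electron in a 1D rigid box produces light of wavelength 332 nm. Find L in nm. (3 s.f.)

L = 1.10 nm

The photon carries ΔE = hc/λ = 6.626×10^-34·2.998×10^8/3.32×10^-7 m = 5.983×10^-19 J.
Since ΔE = (4² − 2²)E_1, E_1 = 4.986×10^-20 J, and L = h/√(8m_eE_1) = 1.10×10^-9 m = 1.10 nm.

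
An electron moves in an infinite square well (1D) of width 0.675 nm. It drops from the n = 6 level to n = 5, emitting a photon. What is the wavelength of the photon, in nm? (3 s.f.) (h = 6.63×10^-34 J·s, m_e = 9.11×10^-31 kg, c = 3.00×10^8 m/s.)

λ = 137 nm

E_1 = h²/(8m_eL²) = 1.324×10^-19 J, so ΔE = (6² − 5²)E_1 = 1.456×10^-18 J.
λ = hc/ΔE = (6.63×10^-34·3.00×10^8)/1.456×10^-18 = 1.37×10^-7 m = 137 nm.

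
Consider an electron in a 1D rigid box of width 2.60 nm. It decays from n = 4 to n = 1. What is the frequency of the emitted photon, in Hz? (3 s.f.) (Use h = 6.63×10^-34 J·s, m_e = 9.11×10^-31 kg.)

f = 2.02×10^14 Hz

E_1 = h²/(8m_eL²) = 8.922×10^-21 J and ΔE = (4² − 1²)E_1 = 1.338×10^-19 J.
f = ΔE/h = 1.338×10^-19/6.63×10^-34 = 2.02×10^14 Hz.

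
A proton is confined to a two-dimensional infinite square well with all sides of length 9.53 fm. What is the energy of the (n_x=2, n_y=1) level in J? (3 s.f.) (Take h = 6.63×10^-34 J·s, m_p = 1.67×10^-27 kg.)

E = 1.81×10^-12 J

For a 2D rectangular well E = (h²/8m_p)·Σ n_i²/L_i² = (6.63×10^-34)²/(8·1.67×10^-27) · [2²/(9.53 fm)² + 1²/(9.53 fm)²].
Evaluating gives E = 1.81×10^-12 J.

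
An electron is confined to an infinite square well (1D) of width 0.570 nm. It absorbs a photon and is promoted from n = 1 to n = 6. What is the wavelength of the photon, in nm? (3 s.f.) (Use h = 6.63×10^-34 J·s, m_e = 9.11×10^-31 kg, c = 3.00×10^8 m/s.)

λ = 30.6 nm

E_1 = h²/(8m_eL²) = 1.856×10^-19 J, so ΔE = (6² − 1²)E_1 = 6.496×10^-18 J.
λ = hc/ΔE = (6.63×10^-34·3.00×10^8)/6.496×10^-18 = 3.06×10^-8 m = 30.6 nm.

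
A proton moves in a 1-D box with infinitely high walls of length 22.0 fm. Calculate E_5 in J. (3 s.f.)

E_5 = 1.69×10^-12 J

For an infinite well E_n = n²h²/(8m_pL²), so E_1 = h²/(8m_pL²) = (6.626×10^-34)²/(8·1.673×10^-27·(2.20×10^-14 m)²) = 6.778×10^-14 J.
Then E_5 = 5²·E_1 = 25·6.778×10^-14 J = 1.69×10^-12 J.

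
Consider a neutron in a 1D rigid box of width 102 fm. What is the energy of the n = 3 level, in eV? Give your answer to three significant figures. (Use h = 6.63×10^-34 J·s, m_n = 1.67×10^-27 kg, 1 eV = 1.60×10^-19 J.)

For an infinite well E_n = n²h²/(8m_nL²), so E_1 = h²/(8m_nL²) = (6.63×10^-34)²/(8·1.67×10^-27·(1.02×10^-13 m)²) = 3.162×10^-15 J.
Then E_3 = 3²·E_1 = 9·3.162×10^-15 J = 2.846×10^-14 J.
Converting, E_3 = 2.846×10^-14 J / (1.60×10^-19 J/eV) = 1.78×10^5 eV.

E_3 = 1.78×10^5 eV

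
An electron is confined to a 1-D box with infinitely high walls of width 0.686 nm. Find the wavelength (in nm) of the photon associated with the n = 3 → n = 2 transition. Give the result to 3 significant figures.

E_1 = h²/(8m_eL²) = 1.280×10^-19 J, so ΔE = (3² − 2²)E_1 = 6.400×10^-19 J.
λ = hc/ΔE = (6.626×10^-34·2.998×10^8)/6.400×10^-19 = 3.10×10^-7 m = 310 nm.

λ = 310 nm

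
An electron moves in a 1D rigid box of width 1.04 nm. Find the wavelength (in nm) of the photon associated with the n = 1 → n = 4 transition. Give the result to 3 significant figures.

λ = 238 nm

E_1 = h²/(8m_eL²) = 5.570×10^-20 J, so ΔE = (4² − 1²)E_1 = 8.355×10^-19 J.
λ = hc/ΔE = (6.626×10^-34·2.998×10^8)/8.355×10^-19 = 2.38×10^-7 m = 238 nm.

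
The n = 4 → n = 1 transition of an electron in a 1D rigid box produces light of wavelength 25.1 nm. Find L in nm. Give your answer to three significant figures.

The photon carries ΔE = hc/λ = 6.626×10^-34·2.998×10^8/2.51×10^-8 m = 7.914×10^-18 J.
Since ΔE = (4² − 1²)E_1, E_1 = 5.276×10^-19 J, and L = h/√(8m_eE_1) = 3.38×10^-10 m = 0.338 nm.

L = 0.338 nm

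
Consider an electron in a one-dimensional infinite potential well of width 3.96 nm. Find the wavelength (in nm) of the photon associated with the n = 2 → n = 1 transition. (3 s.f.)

E_1 = h²/(8m_eL²) = 3.842×10^-21 J, so ΔE = (2² − 1²)E_1 = 1.153×10^-20 J.
λ = hc/ΔE = (6.626×10^-34·2.998×10^8)/1.153×10^-20 = 1.72×10^-5 m = 1.72×10^4 nm.

λ = 1.72×10^4 nm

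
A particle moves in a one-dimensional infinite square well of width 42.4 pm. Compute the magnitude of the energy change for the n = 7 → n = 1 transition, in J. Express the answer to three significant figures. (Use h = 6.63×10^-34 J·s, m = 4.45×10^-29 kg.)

E_1 = h²/(8mL²) = 6.868×10^-19 J.
|ΔE| = |7² − 1²|·E_1 = 48·6.868×10^-19 J = 3.30×10^-17 J.

|ΔE| = 3.30×10^-17 J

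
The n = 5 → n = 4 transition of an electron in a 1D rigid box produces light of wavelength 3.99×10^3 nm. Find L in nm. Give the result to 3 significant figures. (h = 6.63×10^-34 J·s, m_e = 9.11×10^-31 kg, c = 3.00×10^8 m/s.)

L = 3.30 nm

The photon carries ΔE = hc/λ = 6.63×10^-34·3.00×10^8/3.99×10^-6 m = 4.985×10^-20 J.
Since ΔE = (5² − 4²)E_1, E_1 = 5.539×10^-21 J, and L = h/√(8m_eE_1) = 3.30×10^-9 m = 3.30 nm.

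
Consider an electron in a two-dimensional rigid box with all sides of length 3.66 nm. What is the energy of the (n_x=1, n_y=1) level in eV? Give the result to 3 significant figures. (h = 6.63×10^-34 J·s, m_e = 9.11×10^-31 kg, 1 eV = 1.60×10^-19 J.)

For a 2D rectangular well E = (h²/8m_e)·Σ n_i²/L_i² = (6.63×10^-34)²/(8·9.11×10^-31) · [1²/(3.66 nm)² + 1²/(3.66 nm)²].
Evaluating gives E = 9.005×10^-21 J = 0.0563 eV.

E = 0.0563 eV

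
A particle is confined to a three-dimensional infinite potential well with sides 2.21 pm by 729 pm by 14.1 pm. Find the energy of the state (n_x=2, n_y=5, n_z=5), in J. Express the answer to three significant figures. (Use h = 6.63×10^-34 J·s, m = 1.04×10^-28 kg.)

For a 3D rectangular well E = (h²/8m)·Σ n_i²/L_i² = (6.63×10^-34)²/(8·1.04×10^-28) · [2²/(2.21 pm)² + 5²/(729 pm)² + 5²/(14.1 pm)²].
Evaluating gives E = 4.99×10^-16 J.

E = 4.99×10^-16 J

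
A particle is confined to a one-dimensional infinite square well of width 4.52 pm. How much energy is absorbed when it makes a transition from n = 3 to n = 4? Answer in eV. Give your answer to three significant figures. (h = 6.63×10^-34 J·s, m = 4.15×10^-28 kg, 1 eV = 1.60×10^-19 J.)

E_1 = h²/(8mL²) = 6.481×10^-18 J.
|ΔE| = |3² − 4²|·E_1 = 7·6.481×10^-18 J = 4.537×10^-17 J = 284 eV.

|ΔE| = 284 eV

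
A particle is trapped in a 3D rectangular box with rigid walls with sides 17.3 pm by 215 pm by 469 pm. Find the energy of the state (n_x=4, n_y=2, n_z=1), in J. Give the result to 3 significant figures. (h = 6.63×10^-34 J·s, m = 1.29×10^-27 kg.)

E = 2.28×10^-18 J

For a 3D rectangular well E = (h²/8m)·Σ n_i²/L_i² = (6.63×10^-34)²/(8·1.29×10^-27) · [4²/(17.3 pm)² + 2²/(215 pm)² + 1²/(469 pm)²].
Evaluating gives E = 2.28×10^-18 J.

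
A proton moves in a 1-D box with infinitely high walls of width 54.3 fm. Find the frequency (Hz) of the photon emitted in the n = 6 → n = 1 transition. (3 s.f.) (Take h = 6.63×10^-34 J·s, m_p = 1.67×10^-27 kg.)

f = 5.89×10^20 Hz

E_1 = h²/(8m_pL²) = 1.116×10^-14 J and ΔE = (6² − 1²)E_1 = 3.906×10^-13 J.
f = ΔE/h = 3.906×10^-13/6.63×10^-34 = 5.89×10^20 Hz.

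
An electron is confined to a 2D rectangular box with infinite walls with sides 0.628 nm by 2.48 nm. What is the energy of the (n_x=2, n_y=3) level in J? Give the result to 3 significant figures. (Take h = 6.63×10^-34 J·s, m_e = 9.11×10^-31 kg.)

E = 7.00×10^-19 J

For a 2D rectangular well E = (h²/8m_e)·Σ n_i²/L_i² = (6.63×10^-34)²/(8·9.11×10^-31) · [2²/(0.628 nm)² + 3²/(2.48 nm)²].
Evaluating gives E = 7.00×10^-19 J.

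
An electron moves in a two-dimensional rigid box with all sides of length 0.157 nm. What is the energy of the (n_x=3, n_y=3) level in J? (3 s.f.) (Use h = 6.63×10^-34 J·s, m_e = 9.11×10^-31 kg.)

E = 4.40×10^-17 J

For a 2D rectangular well E = (h²/8m_e)·Σ n_i²/L_i² = (6.63×10^-34)²/(8·9.11×10^-31) · [3²/(0.157 nm)² + 3²/(0.157 nm)²].
Evaluating gives E = 4.40×10^-17 J.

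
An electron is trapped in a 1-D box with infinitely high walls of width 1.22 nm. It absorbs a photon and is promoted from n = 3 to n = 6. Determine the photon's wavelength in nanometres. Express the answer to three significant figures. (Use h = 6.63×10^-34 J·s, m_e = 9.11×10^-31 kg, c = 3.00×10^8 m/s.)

λ = 182 nm

E_1 = h²/(8m_eL²) = 4.052×10^-20 J, so ΔE = (6² − 3²)E_1 = 1.094×10^-18 J.
λ = hc/ΔE = (6.63×10^-34·3.00×10^8)/1.094×10^-18 = 1.82×10^-7 m = 182 nm.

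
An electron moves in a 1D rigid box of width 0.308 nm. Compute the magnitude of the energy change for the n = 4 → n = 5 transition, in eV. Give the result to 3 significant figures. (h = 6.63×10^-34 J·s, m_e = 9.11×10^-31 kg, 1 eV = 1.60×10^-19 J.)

|ΔE| = 35.8 eV

E_1 = h²/(8m_eL²) = 6.358×10^-19 J.
|ΔE| = |4² − 5²|·E_1 = 9·6.358×10^-19 J = 5.722×10^-18 J = 35.8 eV.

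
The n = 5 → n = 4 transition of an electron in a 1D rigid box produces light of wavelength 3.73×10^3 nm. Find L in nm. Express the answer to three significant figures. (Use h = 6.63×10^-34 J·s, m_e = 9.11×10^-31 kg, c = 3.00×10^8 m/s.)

L = 3.19 nm

The photon carries ΔE = hc/λ = 6.63×10^-34·3.00×10^8/3.73×10^-6 m = 5.332×10^-20 J.
Since ΔE = (5² − 4²)E_1, E_1 = 5.924×10^-21 J, and L = h/√(8m_eE_1) = 3.19×10^-9 m = 3.19 nm.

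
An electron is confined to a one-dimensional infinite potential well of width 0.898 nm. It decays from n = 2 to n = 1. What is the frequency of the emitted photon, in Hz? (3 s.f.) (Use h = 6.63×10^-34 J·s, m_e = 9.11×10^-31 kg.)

f = 3.38×10^14 Hz

E_1 = h²/(8m_eL²) = 7.479×10^-20 J and ΔE = (2² − 1²)E_1 = 2.244×10^-19 J.
f = ΔE/h = 2.244×10^-19/6.63×10^-34 = 3.38×10^14 Hz.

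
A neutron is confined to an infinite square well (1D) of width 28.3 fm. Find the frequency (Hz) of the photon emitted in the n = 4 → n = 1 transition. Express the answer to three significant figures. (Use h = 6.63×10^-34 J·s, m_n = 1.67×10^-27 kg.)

E_1 = h²/(8m_nL²) = 4.108×10^-14 J and ΔE = (4² − 1²)E_1 = 6.162×10^-13 J.
f = ΔE/h = 6.162×10^-13/6.63×10^-34 = 9.29×10^20 Hz.

f = 9.29×10^20 Hz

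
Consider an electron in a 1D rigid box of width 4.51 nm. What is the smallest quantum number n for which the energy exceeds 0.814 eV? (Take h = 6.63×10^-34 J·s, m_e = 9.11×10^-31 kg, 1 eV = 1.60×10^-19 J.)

E_1 = h²/(8m_eL²) = 2.965×10^-21 J = 0.01853 eV.
Need n² > 0.814/0.01853 = 43.93, i.e. n > 6.628.
The smallest integer satisfying this is n = 7.

n = 7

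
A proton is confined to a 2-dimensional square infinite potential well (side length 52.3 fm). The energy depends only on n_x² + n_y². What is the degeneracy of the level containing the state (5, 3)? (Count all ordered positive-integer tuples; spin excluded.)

degeneracy = 2

The level has n_x² + n_y² = 34. The ordered positive-integer solutions are (3, 5), (5, 3).
That gives 2 states.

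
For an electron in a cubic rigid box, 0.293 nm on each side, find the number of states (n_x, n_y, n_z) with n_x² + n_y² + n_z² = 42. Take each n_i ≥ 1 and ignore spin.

degeneracy = 6

The level has n_x² + n_y² + n_z² = 42. The ordered positive-integer solutions are (1, 4, 5), (1, 5, 4), (4, 1, 5), (4, 5, 1), (5, 1, 4), (5, 4, 1).
That gives 6 states.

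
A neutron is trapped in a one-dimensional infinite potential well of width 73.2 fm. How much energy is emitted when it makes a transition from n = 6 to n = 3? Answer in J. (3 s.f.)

E_1 = h²/(8m_nL²) = 6.115×10^-15 J.
|ΔE| = |6² − 3²|·E_1 = 27·6.115×10^-15 J = 1.65×10^-13 J.

|ΔE| = 1.65×10^-13 J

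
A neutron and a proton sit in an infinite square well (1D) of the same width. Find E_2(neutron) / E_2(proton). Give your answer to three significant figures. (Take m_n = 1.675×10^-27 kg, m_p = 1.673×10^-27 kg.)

0.999

E_n ∝ 1/m at fixed n and L, so the ratio is m_p/m_n = 1.673×10^-27/1.675×10^-27 = 0.999.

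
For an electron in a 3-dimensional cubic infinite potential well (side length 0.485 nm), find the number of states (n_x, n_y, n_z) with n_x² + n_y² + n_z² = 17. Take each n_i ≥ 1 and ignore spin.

degeneracy = 3

The level has n_x² + n_y² + n_z² = 17. The ordered positive-integer solutions are (2, 2, 3), (2, 3, 2), (3, 2, 2).
That gives 3 states.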